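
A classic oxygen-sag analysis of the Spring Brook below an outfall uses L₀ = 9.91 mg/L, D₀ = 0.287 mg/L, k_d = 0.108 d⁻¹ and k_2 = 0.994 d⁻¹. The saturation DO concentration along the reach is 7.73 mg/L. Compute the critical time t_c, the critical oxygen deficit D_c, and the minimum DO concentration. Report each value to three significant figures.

t_c ≈ 2.20 d; D_c ≈ 0.849 mg/L; min DO ≈ 6.88 mg/L

With k_2/k_d = 9.204 and 1 − D₀(k_2−k_d)/(k_d L₀) = 0.7624,
t_c = ln(9.204 × 0.7624) / (0.994 − 0.108) = ln(7.017) / 0.8860 = 1.948/0.8860 = 2.199 d.
L(t_c) = L₀ e^(−k_d t_c) = 9.91 × 0.7886 = 7.815 mg/L, and at the critical point k_2 D_c = k_d L, so D_c = (0.108/0.994) × 7.815 = 0.8491 mg/L.
Minimum DO = C_s − D_c = 7.73 − 0.8491 = 6.881 mg/L.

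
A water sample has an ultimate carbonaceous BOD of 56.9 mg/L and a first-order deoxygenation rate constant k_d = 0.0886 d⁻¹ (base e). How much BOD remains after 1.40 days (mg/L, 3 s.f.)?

L_t = L₀ e^(−k_d t) = 56.9 × e^(−0.0886×1.40) = 56.9 × 0.8833 = 50.26 mg/L.

L ≈ 50.3 mg/L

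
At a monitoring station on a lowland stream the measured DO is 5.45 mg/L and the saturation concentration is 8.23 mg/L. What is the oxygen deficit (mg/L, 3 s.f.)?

D ≈ 2.78 mg/L

D = C_s − C = 8.23 − 5.45 = 2.78 mg/L.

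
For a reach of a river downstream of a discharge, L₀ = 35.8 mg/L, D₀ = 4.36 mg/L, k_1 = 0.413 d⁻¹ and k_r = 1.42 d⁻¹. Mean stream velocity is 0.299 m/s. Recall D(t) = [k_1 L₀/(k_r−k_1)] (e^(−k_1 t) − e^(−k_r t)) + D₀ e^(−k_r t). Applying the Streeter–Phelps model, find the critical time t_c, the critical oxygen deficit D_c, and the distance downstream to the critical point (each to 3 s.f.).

t_c = [1/(k_r−k_1)] ln[(k_r/k_1)(1 − D₀(k_r−k_1)/(k_1 L₀))]
= [1/(1.42−0.413)] ln[(1.42/0.413)(1 − 4.36×1.007/(0.413×35.8))]
= (1/1.007) ln[3.438 × 0.7031] = 0.9930 × ln(2.417) = 0.9930 × 0.8826 = 0.8765 d.
L(t_c) = L₀ e^(−k_1 t_c) = 35.8 × 0.6963 = 24.93 mg/L, and at the critical point k_r D_c = k_1 L, so D_c = (0.413/1.42) × 24.93 = 7.250 mg/L.
x_c = v t_c = 0.299 m/s × 0.8765 d × 86400 s/d = 22640 m ≈ 22.6 km.

t_c ≈ 0.877 d; D_c ≈ 7.25 mg/L; x_c ≈ 22.6 km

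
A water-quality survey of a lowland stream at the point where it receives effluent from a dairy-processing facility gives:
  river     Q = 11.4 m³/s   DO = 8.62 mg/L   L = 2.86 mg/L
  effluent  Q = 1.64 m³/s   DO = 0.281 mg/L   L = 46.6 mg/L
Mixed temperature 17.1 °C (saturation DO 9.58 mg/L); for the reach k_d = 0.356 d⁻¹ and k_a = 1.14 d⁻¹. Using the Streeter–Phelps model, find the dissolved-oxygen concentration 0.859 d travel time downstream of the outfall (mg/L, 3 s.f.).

Mixed DO = (11.4×8.62 + 1.64×0.281)/(11.4+1.64) = 98.73/13.04 = 7.571 mg/L.
Mixed L₀ = (11.4×2.86 + 1.64×46.6)/(13.04) = 109.0/13.04 = 8.361 mg/L.
Initial deficit D₀ = C_s − DO₀ = 9.58 − 7.571 = 2.009 mg/L.
D(0.859) = [0.356×8.361/(1.14−0.356)](e^(−0.356×0.859) − e^(−1.14×0.859)) + 2.009 e^(−1.14×0.859)
= 3.797 × (0.7365 − 0.3756) + 2.009 × 0.3756 = 2.125 mg/L.
DO = 9.58 − 2.125 = 7.455 mg/L.

DO ≈ 7.46 mg/L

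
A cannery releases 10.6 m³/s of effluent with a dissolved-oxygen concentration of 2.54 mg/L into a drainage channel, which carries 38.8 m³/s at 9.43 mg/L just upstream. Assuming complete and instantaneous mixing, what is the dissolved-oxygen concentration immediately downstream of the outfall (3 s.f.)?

7.95 mg/L

Flow-weighted mixing: C = (Q_r C_r + Q_w C_w)/(Q_r + Q_w)
= (38.8×9.43 + 10.6×2.54)/(38.8 + 10.6) = 392.8/49.40 = 7.952 mg/L.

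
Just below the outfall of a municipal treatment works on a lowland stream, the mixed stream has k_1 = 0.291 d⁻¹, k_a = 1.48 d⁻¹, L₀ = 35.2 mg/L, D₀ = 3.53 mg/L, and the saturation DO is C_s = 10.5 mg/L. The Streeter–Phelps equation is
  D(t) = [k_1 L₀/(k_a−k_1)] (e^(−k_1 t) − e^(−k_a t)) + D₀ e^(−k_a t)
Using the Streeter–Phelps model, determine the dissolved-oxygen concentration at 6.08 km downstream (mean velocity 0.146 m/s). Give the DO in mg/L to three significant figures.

Travel time t = x/v = 6.08 km / (0.146 m/s) = 6080 m / 0.146 m/s = 41640 s = 0.4820 d.
k_1 L₀/(k_a−k_1) = 0.291×35.2/(1.48−0.291) = 10.24/1.189 = 8.615 mg/L.
e^(−k_1 t) = e^(−0.291×0.4820) = 0.8691; e^(−k_a t) = e^(−1.48×0.4820) = 0.4900.
D = 8.615 × (0.8691 − 0.4900) + 3.53 × 0.4900 = 3.266 + 1.730 = 4.996 mg/L.
DO = C_s − D = 10.5 − 4.996 = 5.504 mg/L.

DO ≈ 5.50 mg/L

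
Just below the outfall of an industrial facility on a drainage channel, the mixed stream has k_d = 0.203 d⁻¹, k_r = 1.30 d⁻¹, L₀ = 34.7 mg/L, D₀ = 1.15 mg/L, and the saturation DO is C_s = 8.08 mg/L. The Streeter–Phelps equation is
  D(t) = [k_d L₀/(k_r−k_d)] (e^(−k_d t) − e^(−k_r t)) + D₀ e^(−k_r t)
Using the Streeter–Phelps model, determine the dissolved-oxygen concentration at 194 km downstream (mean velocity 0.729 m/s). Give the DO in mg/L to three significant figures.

Travel time t = x/v = 194 km / (0.729 m/s) = 194000 m / 0.729 m/s = 266100 s = 3.080 d.
k_d L₀/(k_r−k_d) = 0.203×34.7/(1.30−0.203) = 7.044/1.097 = 6.421 mg/L.
e^(−k_d t) = e^(−0.203×3.080) = 0.5351; e^(−k_r t) = e^(−1.30×3.080) = 0.01824.
D = 6.421 × (0.5351 − 0.01824) + 1.15 × 0.01824 = 3.319 + 0.02098 = 3.340 mg/L.
DO = C_s − D = 8.08 − 3.340 = 4.740 mg/L.

DO ≈ 4.74 mg/L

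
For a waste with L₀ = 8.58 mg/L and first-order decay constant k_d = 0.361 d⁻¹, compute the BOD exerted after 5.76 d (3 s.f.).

y ≈ 7.51 mg/L

y_t = L₀(1 − e^(−k_d t)) = 8.58 × (1 − e^(−0.361×5.76))
= 8.58 × (1 − 0.1250) = 8.58 × 0.8750 = 7.507 mg/L.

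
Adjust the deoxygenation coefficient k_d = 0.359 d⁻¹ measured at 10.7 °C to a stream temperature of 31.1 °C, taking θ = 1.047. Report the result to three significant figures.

k_d(T₂) = k_d(T₁) · θ^(T₂−T₁) = 0.359 × 1.047^(31.1−10.7)
= 0.359 × 1.047^20.4 = 0.359 × 2.552 = 0.9162 d⁻¹.

k_d ≈ 0.916 d⁻¹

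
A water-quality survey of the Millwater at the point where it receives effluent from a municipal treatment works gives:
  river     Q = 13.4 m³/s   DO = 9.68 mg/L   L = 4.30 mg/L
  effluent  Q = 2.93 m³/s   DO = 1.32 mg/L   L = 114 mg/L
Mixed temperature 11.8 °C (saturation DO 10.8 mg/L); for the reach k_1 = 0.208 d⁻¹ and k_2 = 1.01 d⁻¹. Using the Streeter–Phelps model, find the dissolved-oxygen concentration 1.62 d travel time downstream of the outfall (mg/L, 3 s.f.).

DO ≈ 7.06 mg/L

Mixed DO = (13.4×9.68 + 2.93×1.32)/(13.4+2.93) = 133.6/16.33 = 8.180 mg/L.
Mixed L₀ = (13.4×4.30 + 2.93×114)/(16.33) = 391.6/16.33 = 23.98 mg/L.
Initial deficit D₀ = C_s − DO₀ = 10.8 − 8.180 = 2.620 mg/L.
D(1.62) = [0.208×23.98/(1.01−0.208)](e^(−0.208×1.62) − e^(−1.01×1.62)) + 2.620 e^(−1.01×1.62)
= 6.220 × (0.7139 − 0.1947) + 2.620 × 0.1947 = 3.740 mg/L.
DO = 10.8 − 3.740 = 7.060 mg/L.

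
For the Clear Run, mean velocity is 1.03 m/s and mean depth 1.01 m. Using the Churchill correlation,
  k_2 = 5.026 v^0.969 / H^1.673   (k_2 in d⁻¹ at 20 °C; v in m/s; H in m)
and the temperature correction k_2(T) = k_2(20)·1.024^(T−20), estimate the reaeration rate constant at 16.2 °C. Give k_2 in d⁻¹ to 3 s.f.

k_2 ≈ 4.65 d⁻¹

k_2(20) = 5.026 × 1.03^0.969 / 1.01^1.673 = 5.026 × 1.029 / 1.017 = 5.087 d⁻¹.
k_2(16.2) = 5.087 × 1.024^(16.2−20) = 5.087 × 0.9138 = 4.648 d⁻¹.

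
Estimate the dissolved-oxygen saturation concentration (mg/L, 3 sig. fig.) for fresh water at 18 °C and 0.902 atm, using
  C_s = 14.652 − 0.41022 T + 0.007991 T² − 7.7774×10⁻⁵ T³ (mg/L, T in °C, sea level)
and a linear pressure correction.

At sea level: C_s = 14.652 − 0.41022×18 + 0.007991×18² − 7.7774×10⁻⁵×18³ = 9.404 mg/L.
Pressure correction: C_s' = 9.404 × 0.902 = 8.482 mg/L.

C_s ≈ 8.48 mg/L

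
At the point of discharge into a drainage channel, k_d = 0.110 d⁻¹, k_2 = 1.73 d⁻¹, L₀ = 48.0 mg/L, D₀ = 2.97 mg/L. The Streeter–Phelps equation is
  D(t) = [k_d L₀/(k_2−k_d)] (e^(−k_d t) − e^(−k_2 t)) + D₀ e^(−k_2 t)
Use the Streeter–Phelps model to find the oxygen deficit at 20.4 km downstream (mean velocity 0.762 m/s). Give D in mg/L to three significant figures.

Travel time t = x/v = 20.4 km / (0.762 m/s) = 20400 m / 0.762 m/s = 26770 s = 0.3099 d.
k_d L₀/(k_2−k_d) = 0.110×48.0/(1.73−0.110) = 5.280/1.620 = 3.259 mg/L.
e^(−k_d t) = e^(−0.110×0.3099) = 0.9665; e^(−k_2 t) = e^(−1.73×0.3099) = 0.5851.
D = 3.259 × (0.9665 − 0.5851) + 2.97 × 0.5851 = 1.243 + 1.738 = 2.981 mg/L.

D ≈ 2.98 mg/L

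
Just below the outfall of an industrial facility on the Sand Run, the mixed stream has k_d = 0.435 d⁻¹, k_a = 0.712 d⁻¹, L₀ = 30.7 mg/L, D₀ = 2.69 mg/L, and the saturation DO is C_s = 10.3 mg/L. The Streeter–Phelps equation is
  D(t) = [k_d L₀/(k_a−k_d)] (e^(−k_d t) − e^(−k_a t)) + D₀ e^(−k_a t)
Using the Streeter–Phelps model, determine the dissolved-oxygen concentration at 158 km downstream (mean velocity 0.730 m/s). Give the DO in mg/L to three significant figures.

Travel time t = x/v = 158 km / (0.730 m/s) = 158000 m / 0.730 m/s = 216400 s = 2.505 d.
k_d L₀/(k_a−k_d) = 0.435×30.7/(0.712−0.435) = 13.35/0.2770 = 48.21 mg/L.
e^(−k_d t) = e^(−0.435×2.505) = 0.3363; e^(−k_a t) = e^(−0.712×2.505) = 0.1680.
D = 48.21 × (0.3363 − 0.1680) + 2.69 × 0.1680 = 8.113 + 0.4520 = 8.565 mg/L.
DO = C_s − D = 10.3 − 8.565 = 1.735 mg/L.

DO ≈ 1.73 mg/L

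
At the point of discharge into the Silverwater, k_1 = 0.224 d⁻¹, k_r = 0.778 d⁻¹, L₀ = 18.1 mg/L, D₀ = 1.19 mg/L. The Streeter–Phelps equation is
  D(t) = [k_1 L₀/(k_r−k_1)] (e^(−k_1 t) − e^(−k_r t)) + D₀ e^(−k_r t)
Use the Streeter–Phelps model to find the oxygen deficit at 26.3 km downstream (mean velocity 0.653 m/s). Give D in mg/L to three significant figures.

Travel time t = x/v = 26.3 km / (0.653 m/s) = 26300 m / 0.653 m/s = 40280 s = 0.4662 d.
k_1 L₀/(k_r−k_1) = 0.224×18.1/(0.778−0.224) = 4.054/0.5540 = 7.318 mg/L.
e^(−k_1 t) = e^(−0.224×0.4662) = 0.9008; e^(−k_r t) = e^(−0.778×0.4662) = 0.6958.
D = 7.318 × (0.9008 − 0.6958) + 1.19 × 0.6958 = 1.500 + 0.8280 = 2.329 mg/L.

D ≈ 2.33 mg/L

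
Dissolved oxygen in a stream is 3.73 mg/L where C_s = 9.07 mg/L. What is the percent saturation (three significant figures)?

41.1 % saturation

% saturation = C/C_s × 100 = 3.73/9.07 × 100 = 41.1 %.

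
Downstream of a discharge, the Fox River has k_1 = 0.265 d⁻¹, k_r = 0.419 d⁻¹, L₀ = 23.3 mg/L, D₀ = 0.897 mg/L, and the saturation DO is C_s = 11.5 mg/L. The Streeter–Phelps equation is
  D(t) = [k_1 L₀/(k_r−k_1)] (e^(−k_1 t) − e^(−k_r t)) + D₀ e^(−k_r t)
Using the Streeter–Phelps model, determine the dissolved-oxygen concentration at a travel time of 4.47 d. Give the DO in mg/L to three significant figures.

k_1 L₀/(k_r−k_1) = 0.265×23.3/(0.419−0.265) = 6.175/0.1540 = 40.09 mg/L.
e^(−k_1 t) = e^(−0.265×4.470) = 0.3059; e^(−k_r t) = e^(−0.419×4.470) = 0.1537.
D = 40.09 × (0.3059 − 0.1537) + 0.897 × 0.1537 = 6.103 + 0.1378 = 6.241 mg/L.
DO = C_s − D = 11.5 − 6.241 = 5.259 mg/L.

DO ≈ 5.26 mg/L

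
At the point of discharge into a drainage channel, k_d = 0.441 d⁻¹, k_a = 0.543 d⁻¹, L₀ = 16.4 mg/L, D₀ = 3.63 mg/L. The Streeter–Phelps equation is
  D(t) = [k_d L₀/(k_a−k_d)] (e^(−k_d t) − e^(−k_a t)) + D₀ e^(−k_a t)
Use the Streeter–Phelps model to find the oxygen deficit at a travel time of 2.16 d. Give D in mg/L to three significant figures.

D ≈ 6.53 mg/L

k_d L₀/(k_a−k_d) = 0.441×16.4/(0.543−0.441) = 7.232/0.1020 = 70.91 mg/L.
e^(−k_d t) = e^(−0.441×2.160) = 0.3858; e^(−k_a t) = e^(−0.543×2.160) = 0.3095.
D = 70.91 × (0.3858 − 0.3095) + 3.63 × 0.3095 = 5.409 + 1.123 = 6.532 mg/L.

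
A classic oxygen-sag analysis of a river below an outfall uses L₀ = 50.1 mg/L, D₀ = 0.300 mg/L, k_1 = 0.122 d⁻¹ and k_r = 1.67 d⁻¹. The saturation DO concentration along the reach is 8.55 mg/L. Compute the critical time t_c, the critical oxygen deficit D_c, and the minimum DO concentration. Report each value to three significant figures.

t_c ≈ 1.64 d; D_c ≈ 3.00 mg/L; min DO ≈ 5.55 mg/L

t_c = [1/(k_r−k_1)] ln[(k_r/k_1)(1 − D₀(k_r−k_1)/(k_1 L₀))]
= [1/(1.67−0.122)] ln[(1.67/0.122)(1 − 0.300×1.548/(0.122×50.1))]
= (1/1.548) ln[13.69 × 0.9240] = 0.6460 × ln(12.65) = 0.6460 × 2.538 = 1.639 d.
D_c = (k_1/k_r) L₀ e^(−k_1 t_c) = (0.122/1.67) × 50.1 × e^(−0.122×1.639) = 0.07305 × 50.1 × 0.8187 = 2.997 mg/L.
Minimum DO = C_s − D_c = 8.55 − 2.997 = 5.553 mg/L.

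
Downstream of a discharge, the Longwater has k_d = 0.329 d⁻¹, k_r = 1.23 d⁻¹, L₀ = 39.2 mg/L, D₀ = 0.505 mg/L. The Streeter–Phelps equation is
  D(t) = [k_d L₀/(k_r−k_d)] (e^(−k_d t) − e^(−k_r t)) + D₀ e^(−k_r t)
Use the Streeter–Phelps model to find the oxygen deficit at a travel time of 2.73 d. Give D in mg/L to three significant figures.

D ≈ 5.35 mg/L

k_d L₀/(k_r−k_d) = 0.329×39.2/(1.23−0.329) = 12.90/0.9010 = 14.31 mg/L.
e^(−k_d t) = e^(−0.329×2.730) = 0.4073; e^(−k_r t) = e^(−1.23×2.730) = 0.03481.
D = 14.31 × (0.4073 − 0.03481) + 0.505 × 0.03481 = 5.332 + 0.01758 = 5.350 mg/L.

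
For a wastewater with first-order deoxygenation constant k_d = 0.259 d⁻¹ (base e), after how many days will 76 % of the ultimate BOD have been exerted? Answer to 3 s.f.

t ≈ 5.51 d

y/L₀ = 1 − e^(−k_d t) = 0.76 ⇒ e^(−k_d t) = 0.240
t = −ln(0.240) / 0.259 = 1.427 / 0.259 = 5.510 d.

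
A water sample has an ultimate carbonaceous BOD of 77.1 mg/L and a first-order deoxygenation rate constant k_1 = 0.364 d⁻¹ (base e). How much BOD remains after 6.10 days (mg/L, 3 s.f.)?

L_t = L₀ e^(−k_1 t) = 77.1 × e^(−0.364×6.10) = 77.1 × 0.1086 = 8.370 mg/L.

L ≈ 8.37 mg/L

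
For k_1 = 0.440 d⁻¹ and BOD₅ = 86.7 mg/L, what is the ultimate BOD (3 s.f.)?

L₀ ≈ 97.5 mg/L

BOD₅ = L₀(1 − e^(−5k_1)) ⇒ L₀ = BOD₅ / (1 − e^(−5×0.440))
= 86.7 / (1 − 0.1108) = 86.7 / 0.8892 = 97.50 mg/L.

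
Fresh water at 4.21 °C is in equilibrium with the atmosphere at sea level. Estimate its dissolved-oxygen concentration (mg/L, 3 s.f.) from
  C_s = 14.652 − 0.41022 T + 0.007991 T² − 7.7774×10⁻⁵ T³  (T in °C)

C_s ≈ 13.1 mg/L

C_s = 14.652 − 0.41022×4.21 + 0.007991×4.21² − 7.7774×10⁻⁵×4.21³ = 13.06 mg/L.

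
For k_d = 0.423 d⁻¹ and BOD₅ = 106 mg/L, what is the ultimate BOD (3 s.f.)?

BOD₅ = L₀(1 − e^(−5k_d)) ⇒ L₀ = BOD₅ / (1 − e^(−5×0.423))
= 106 / (1 − 0.1206) = 106 / 0.8794 = 120.5 mg/L.

L₀ ≈ 121 mg/L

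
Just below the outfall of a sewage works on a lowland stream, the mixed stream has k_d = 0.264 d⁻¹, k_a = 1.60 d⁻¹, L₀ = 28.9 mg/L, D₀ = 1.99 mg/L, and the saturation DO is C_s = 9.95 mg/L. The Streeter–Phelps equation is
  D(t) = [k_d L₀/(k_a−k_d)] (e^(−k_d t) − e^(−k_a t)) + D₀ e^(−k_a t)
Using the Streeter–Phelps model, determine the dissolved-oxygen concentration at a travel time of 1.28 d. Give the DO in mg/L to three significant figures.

k_d L₀/(k_a−k_d) = 0.264×28.9/(1.60−0.264) = 7.630/1.336 = 5.711 mg/L.
e^(−k_d t) = e^(−0.264×1.280) = 0.7133; e^(−k_a t) = e^(−1.60×1.280) = 0.1290.
D = 5.711 × (0.7133 − 0.1290) + 1.99 × 0.1290 = 3.337 + 0.2567 = 3.593 mg/L.
DO = C_s − D = 9.95 − 3.593 = 6.357 mg/L.

DO ≈ 6.36 mg/L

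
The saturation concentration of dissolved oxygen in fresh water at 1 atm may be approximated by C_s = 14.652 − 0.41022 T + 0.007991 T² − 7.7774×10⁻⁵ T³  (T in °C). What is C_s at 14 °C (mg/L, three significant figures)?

C_s = 14.652 − 0.41022×14 + 0.007991×14² − 7.7774×10⁻⁵×14³ = 10.26 mg/L.

C_s ≈ 10.3 mg/L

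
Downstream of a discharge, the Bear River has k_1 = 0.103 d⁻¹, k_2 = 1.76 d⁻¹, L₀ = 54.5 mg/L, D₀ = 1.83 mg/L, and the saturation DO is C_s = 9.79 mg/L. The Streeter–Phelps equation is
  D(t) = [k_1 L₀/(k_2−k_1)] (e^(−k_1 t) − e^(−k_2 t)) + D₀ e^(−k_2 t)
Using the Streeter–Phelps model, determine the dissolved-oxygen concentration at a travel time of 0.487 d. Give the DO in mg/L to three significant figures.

DO ≈ 7.23 mg/L

k_1 L₀/(k_2−k_1) = 0.103×54.5/(1.76−0.103) = 5.613/1.657 = 3.388 mg/L.
e^(−k_1 t) = e^(−0.103×0.4870) = 0.9511; e^(−k_2 t) = e^(−1.76×0.4870) = 0.4244.
D = 3.388 × (0.9511 − 0.4244) + 1.83 × 0.4244 = 1.784 + 0.7766 = 2.561 mg/L.
DO = C_s − D = 9.79 − 2.561 = 7.229 mg/L.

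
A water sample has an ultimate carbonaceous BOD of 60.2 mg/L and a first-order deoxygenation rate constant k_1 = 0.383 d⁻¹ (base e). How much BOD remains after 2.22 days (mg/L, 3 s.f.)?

L_t = L₀ e^(−k_1 t) = 60.2 × e^(−0.383×2.22) = 60.2 × 0.4273 = 25.72 mg/L.

L ≈ 25.7 mg/L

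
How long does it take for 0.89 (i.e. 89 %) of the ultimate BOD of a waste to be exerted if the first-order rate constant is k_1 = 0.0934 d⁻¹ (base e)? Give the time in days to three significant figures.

t ≈ 23.6 d

y/L₀ = 1 − e^(−k_1 t) = 0.89 ⇒ e^(−k_1 t) = 0.110
t = −ln(0.110) / 0.0934 = 2.207 / 0.0934 = 23.63 d.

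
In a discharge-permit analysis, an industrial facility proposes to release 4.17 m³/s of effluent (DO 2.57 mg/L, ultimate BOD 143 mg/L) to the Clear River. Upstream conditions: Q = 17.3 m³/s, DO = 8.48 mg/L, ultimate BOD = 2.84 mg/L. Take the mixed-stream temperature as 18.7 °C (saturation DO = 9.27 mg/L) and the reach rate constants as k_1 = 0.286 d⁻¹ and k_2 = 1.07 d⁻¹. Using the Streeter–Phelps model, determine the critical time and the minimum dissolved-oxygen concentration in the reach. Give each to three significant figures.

Mixed DO = (17.3×8.48 + 4.17×2.57)/(17.3+4.17) = 157.4/21.47 = 7.332 mg/L.
Mixed L₀ = (17.3×2.84 + 4.17×143)/(21.47) = 645.4/21.47 = 30.06 mg/L.
Initial deficit D₀ = C_s − DO₀ = 9.27 − 7.332 = 1.938 mg/L.
t_c = (1/0.7840) ln[(1.07/0.286)(1 − 1.938×0.7840/(0.286×30.06))] = 1.276 × ln(3.080) = 1.435 d.
D_c = (0.286/1.07) × 30.06 × e^(−0.286×1.435) = 0.2673 × 30.06 × 0.6634 = 5.331 mg/L.
Minimum DO = 9.27 − 5.331 = 3.939 mg/L.

t_c ≈ 1.43 d; minimum DO ≈ 3.94 mg/L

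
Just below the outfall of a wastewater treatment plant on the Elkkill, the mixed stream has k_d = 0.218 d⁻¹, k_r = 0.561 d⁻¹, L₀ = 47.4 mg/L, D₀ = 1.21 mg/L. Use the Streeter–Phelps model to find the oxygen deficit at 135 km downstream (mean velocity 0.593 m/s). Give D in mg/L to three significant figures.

D ≈ 10.4 mg/L

Travel time t = x/v = 135 km / (0.593 m/s) = 135000 m / 0.593 m/s = 227700 s = 2.635 d.
k_d L₀/(k_r−k_d) = 0.218×47.4/(0.561−0.218) = 10.33/0.3430 = 30.13 mg/L.
e^(−k_d t) = e^(−0.218×2.635) = 0.5630; e^(−k_r t) = e^(−0.561×2.635) = 0.2281.
D = 30.13 × (0.5630 − 0.2281) + 1.21 × 0.2281 = 10.09 + 0.2759 = 10.37 mg/L.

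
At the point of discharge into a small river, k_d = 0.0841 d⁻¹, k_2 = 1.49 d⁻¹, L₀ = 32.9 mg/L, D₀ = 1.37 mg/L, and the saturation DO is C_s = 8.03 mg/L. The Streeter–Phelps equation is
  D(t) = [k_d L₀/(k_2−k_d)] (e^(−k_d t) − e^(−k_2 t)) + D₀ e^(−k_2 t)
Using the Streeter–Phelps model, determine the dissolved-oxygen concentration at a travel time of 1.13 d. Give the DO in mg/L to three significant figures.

k_d L₀/(k_2−k_d) = 0.0841×32.9/(1.49−0.0841) = 2.767/1.406 = 1.968 mg/L.
e^(−k_d t) = e^(−0.0841×1.130) = 0.9093; e^(−k_2 t) = e^(−1.49×1.130) = 0.1857.
D = 1.968 × (0.9093 − 0.1857) + 1.37 × 0.1857 = 1.424 + 0.2544 = 1.679 mg/L.
DO = C_s − D = 8.03 − 1.679 = 6.351 mg/L.

DO ≈ 6.35 mg/L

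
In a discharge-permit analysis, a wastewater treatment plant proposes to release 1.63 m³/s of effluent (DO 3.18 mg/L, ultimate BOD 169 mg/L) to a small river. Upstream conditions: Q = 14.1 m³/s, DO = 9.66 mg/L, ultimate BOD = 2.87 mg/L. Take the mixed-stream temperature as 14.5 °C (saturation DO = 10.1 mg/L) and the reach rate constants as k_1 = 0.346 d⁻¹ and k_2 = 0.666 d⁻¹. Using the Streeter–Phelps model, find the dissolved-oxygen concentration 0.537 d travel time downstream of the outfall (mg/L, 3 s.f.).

DO ≈ 6.48 mg/L

Mixed DO = (14.1×9.66 + 1.63×3.18)/(14.1+1.63) = 141.4/15.73 = 8.989 mg/L.
Mixed L₀ = (14.1×2.87 + 1.63×169)/(15.73) = 315.9/15.73 = 20.08 mg/L.
Initial deficit D₀ = C_s − DO₀ = 10.1 − 8.989 = 1.111 mg/L.
D(0.537) = [0.346×20.08/(0.666−0.346)](e^(−0.346×0.537) − e^(−0.666×0.537)) + 1.111 e^(−0.666×0.537)
= 21.72 × (0.8304 − 0.6993) + 1.111 × 0.6993 = 3.625 mg/L.
DO = 10.1 − 3.625 = 6.475 mg/L.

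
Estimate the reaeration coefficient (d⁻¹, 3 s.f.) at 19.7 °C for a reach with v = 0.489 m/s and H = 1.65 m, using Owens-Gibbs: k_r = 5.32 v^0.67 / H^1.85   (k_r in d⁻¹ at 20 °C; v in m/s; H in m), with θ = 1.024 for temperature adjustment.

k_r(20) = 5.32 × 0.489^0.67 / 1.65^1.85 = 5.32 × 0.6192 / 2.525 = 1.304 d⁻¹.
k_r(19.7) = 1.304 × 1.024^(19.7−20) = 1.304 × 0.9929 = 1.295 d⁻¹.

k_r ≈ 1.30 d⁻¹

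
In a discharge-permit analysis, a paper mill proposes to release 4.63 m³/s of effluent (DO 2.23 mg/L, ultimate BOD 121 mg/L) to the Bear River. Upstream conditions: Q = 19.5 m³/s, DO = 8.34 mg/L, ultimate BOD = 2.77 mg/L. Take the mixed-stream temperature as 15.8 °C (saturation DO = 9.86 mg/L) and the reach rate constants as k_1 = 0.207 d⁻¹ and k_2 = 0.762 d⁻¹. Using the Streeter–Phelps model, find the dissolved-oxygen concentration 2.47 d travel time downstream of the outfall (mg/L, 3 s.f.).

DO ≈ 5.20 mg/L

Mixed DO = (19.5×8.34 + 4.63×2.23)/(19.5+4.63) = 173.0/24.13 = 7.168 mg/L.
Mixed L₀ = (19.5×2.77 + 4.63×121)/(24.13) = 614.2/24.13 = 25.46 mg/L.
Initial deficit D₀ = C_s − DO₀ = 9.86 − 7.168 = 2.692 mg/L.
D(2.47) = [0.207×25.46/(0.762−0.207)](e^(−0.207×2.47) − e^(−0.762×2.47)) + 2.692 e^(−0.762×2.47)
= 9.494 × (0.5997 − 0.1523) + 2.692 × 0.1523 = 4.658 mg/L.
DO = 9.86 − 4.658 = 5.202 mg/L.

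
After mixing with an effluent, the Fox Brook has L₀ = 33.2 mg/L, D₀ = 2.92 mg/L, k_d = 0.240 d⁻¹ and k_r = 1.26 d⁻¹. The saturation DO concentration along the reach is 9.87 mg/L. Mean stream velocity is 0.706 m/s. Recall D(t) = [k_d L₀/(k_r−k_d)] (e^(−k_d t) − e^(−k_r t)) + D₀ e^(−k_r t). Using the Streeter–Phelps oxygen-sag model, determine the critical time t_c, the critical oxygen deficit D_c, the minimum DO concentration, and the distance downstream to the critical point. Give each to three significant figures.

t_c ≈ 1.17 d; D_c ≈ 4.78 mg/L; min DO ≈ 5.09 mg/L; x_c ≈ 71.2 km

With k_r/k_d = 5.250 and 1 − D₀(k_r−k_d)/(k_d L₀) = 0.6262,
t_c = ln(5.250 × 0.6262) / (1.26 − 0.240) = ln(3.288) / 1.020 = 1.190/1.020 = 1.167 d.
L(t_c) = L₀ e^(−k_d t_c) = 33.2 × 0.7558 = 25.09 mg/L, and at the critical point k_r D_c = k_d L, so D_c = (0.240/1.26) × 25.09 = 4.779 mg/L.
Minimum DO = C_s − D_c = 9.87 − 4.779 = 5.091 mg/L.
x_c = v t_c = 0.706 m/s × 1.167 d × 86400 s/d = 71170 m ≈ 71.2 km.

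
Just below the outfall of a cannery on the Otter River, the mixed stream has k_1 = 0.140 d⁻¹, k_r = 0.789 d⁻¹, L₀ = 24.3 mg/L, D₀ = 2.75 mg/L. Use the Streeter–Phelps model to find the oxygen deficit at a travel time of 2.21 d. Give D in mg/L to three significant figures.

k_1 L₀/(k_r−k_1) = 0.140×24.3/(0.789−0.140) = 3.402/0.6490 = 5.242 mg/L.
e^(−k_1 t) = e^(−0.140×2.210) = 0.7339; e^(−k_r t) = e^(−0.789×2.210) = 0.1749.
D = 5.242 × (0.7339 − 0.1749) + 2.75 × 0.1749 = 2.930 + 0.4809 = 3.411 mg/L.

D ≈ 3.41 mg/L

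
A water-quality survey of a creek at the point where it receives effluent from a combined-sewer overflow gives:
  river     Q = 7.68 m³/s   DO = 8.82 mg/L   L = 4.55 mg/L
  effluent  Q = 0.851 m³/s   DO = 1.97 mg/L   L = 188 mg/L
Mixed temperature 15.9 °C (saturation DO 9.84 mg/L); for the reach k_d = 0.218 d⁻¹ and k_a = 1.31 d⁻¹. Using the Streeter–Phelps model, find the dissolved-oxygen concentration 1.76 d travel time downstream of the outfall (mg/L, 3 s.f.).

DO ≈ 7.02 mg/L

Mixed DO = (7.68×8.82 + 0.851×1.97)/(7.68+0.851) = 69.41/8.531 = 8.137 mg/L.
Mixed L₀ = (7.68×4.55 + 0.851×188)/(8.531) = 194.9/8.531 = 22.85 mg/L.
Initial deficit D₀ = C_s − DO₀ = 9.84 − 8.137 = 1.703 mg/L.
D(1.76) = [0.218×22.85/(1.31−0.218)](e^(−0.218×1.76) − e^(−1.31×1.76)) + 1.703 e^(−1.31×1.76)
= 4.562 × (0.6813 − 0.09970) + 1.703 × 0.09970 = 2.823 mg/L.
DO = 9.84 − 2.823 = 7.017 mg/L.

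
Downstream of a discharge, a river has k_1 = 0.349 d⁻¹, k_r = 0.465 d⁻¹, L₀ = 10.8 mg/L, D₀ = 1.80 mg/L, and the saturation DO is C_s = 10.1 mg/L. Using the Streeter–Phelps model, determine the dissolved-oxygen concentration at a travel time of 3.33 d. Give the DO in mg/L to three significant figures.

DO ≈ 6.46 mg/L

k_1 L₀/(k_r−k_1) = 0.349×10.8/(0.465−0.349) = 3.769/0.1160 = 32.49 mg/L.
e^(−k_1 t) = e^(−0.349×3.330) = 0.3128; e^(−k_r t) = e^(−0.465×3.330) = 0.2126.
D = 32.49 × (0.3128 − 0.2126) + 1.80 × 0.2126 = 3.257 + 0.3826 = 3.639 mg/L.
DO = C_s − D = 10.1 − 3.639 = 6.461 mg/L.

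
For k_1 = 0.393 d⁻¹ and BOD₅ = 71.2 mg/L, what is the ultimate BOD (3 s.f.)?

BOD₅ = L₀(1 − e^(−5k_1)) ⇒ L₀ = BOD₅ / (1 − e^(−5×0.393))
= 71.2 / (1 − 0.1402) = 71.2 / 0.8598 = 82.81 mg/L.

L₀ ≈ 82.8 mg/L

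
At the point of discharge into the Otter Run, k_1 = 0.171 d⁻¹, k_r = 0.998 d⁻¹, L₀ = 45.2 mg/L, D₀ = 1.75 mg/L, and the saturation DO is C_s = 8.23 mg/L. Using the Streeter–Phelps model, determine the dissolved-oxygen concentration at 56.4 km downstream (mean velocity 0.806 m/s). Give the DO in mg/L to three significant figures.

DO ≈ 3.48 mg/L

Travel time t = x/v = 56.4 km / (0.806 m/s) = 56400 m / 0.806 m/s = 69980 s = 0.8099 d.
k_1 L₀/(k_r−k_1) = 0.171×45.2/(0.998−0.171) = 7.729/0.8270 = 9.346 mg/L.
e^(−k_1 t) = e^(−0.171×0.8099) = 0.8707; e^(−k_r t) = e^(−0.998×0.8099) = 0.4456.
D = 9.346 × (0.8707 − 0.4456) + 1.75 × 0.4456 = 3.973 + 0.7798 = 4.752 mg/L.
DO = C_s − D = 8.23 − 4.752 = 3.478 mg/L.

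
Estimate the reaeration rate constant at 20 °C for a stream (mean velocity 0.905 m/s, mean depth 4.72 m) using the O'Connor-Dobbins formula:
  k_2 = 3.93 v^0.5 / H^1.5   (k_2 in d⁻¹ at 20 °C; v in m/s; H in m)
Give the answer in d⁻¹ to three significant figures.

k_2 ≈ 0.365 d⁻¹

k_2 = 3.93 × 0.905^0.5 / 4.72^1.5 = 3.93 × 0.9513 / 10.25 = 0.3646 d⁻¹.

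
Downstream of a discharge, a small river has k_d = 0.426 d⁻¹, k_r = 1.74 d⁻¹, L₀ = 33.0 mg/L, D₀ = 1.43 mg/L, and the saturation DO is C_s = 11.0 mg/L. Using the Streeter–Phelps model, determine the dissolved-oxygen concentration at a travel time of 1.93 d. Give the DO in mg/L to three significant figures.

k_d L₀/(k_r−k_d) = 0.426×33.0/(1.74−0.426) = 14.06/1.314 = 10.70 mg/L.
e^(−k_d t) = e^(−0.426×1.930) = 0.4395; e^(−k_r t) = e^(−1.74×1.930) = 0.03480.
D = 10.70 × (0.4395 − 0.03480) + 1.43 × 0.03480 = 4.329 + 0.04976 = 4.379 mg/L.
DO = C_s − D = 11.0 − 4.379 = 6.621 mg/L.

DO ≈ 6.62 mg/L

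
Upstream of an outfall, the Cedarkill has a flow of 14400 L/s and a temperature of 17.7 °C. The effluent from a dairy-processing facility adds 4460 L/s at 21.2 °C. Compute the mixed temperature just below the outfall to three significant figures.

Flow-weighted mixing: C = (Q_r C_r + Q_w C_w)/(Q_r + Q_w)
= (14400×17.7 + 4460×21.2)/(14400 + 4460) = 349400/18860 = 18.53 °C.

18.5 °C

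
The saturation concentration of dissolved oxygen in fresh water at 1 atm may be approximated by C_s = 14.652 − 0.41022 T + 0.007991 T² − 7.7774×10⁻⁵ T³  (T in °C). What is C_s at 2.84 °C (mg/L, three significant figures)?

C_s ≈ 13.5 mg/L

C_s = 14.652 − 0.41022×2.84 + 0.007991×2.84² − 7.7774×10⁻⁵×2.84³ = 13.55 mg/L.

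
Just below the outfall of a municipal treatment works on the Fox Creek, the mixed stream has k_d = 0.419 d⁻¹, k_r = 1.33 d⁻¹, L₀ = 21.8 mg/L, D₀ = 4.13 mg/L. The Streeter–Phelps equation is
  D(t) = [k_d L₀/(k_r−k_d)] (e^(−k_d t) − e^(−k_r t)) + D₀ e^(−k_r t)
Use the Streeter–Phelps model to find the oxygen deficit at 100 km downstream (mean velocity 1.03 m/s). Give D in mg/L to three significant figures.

D ≈ 4.94 mg/L

Travel time t = x/v = 100 km / (1.03 m/s) = 100000 m / 1.03 m/s = 97090 s = 1.124 d.
k_d L₀/(k_r−k_d) = 0.419×21.8/(1.33−0.419) = 9.134/0.9110 = 10.03 mg/L.
e^(−k_d t) = e^(−0.419×1.124) = 0.6245; e^(−k_r t) = e^(−1.33×1.124) = 0.2244.
D = 10.03 × (0.6245 − 0.2244) + 4.13 × 0.2244 = 4.012 + 0.9266 = 4.938 mg/L.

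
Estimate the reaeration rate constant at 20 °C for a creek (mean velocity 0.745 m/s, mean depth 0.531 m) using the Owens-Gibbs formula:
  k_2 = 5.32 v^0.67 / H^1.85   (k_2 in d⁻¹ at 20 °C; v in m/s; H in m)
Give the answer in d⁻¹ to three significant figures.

k_2 = 5.32 × 0.745^0.67 / 0.531^1.85 = 5.32 × 0.8210 / 0.3100 = 14.09 d⁻¹.

k_2 ≈ 14.1 d⁻¹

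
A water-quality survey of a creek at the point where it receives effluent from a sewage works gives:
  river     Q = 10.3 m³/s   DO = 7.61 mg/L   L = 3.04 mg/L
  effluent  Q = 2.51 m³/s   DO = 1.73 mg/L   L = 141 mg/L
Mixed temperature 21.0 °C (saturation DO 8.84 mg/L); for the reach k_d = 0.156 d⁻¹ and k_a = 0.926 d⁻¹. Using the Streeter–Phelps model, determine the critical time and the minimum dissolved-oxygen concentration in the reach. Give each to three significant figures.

Mixed DO = (10.3×7.61 + 2.51×1.73)/(10.3+2.51) = 82.73/12.81 = 6.458 mg/L.
Mixed L₀ = (10.3×3.04 + 2.51×141)/(12.81) = 385.2/12.81 = 30.07 mg/L.
Initial deficit D₀ = C_s − DO₀ = 8.84 − 6.458 = 2.382 mg/L.
t_c = (1/0.7700) ln[(0.926/0.156)(1 − 2.382×0.7700/(0.156×30.07))] = 1.299 × ln(3.615) = 1.669 d.
D_c = (0.156/0.926) × 30.07 × e^(−0.156×1.669) = 0.1685 × 30.07 × 0.7708 = 3.905 mg/L.
Minimum DO = 8.84 − 3.905 = 4.935 mg/L.

t_c ≈ 1.67 d; minimum DO ≈ 4.94 mg/L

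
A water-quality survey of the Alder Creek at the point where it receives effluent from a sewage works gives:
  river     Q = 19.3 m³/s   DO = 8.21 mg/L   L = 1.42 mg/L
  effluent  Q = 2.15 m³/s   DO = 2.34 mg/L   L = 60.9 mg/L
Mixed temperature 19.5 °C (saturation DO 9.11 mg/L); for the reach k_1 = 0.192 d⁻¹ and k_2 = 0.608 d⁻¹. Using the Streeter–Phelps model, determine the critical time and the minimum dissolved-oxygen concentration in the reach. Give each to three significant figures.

t_c ≈ 1.39 d; minimum DO ≈ 7.33 mg/L

Mixed DO = (19.3×8.21 + 2.15×2.34)/(19.3+2.15) = 163.5/21.45 = 7.622 mg/L.
Mixed L₀ = (19.3×1.42 + 2.15×60.9)/(21.45) = 158.3/21.45 = 7.382 mg/L.
Initial deficit D₀ = C_s − DO₀ = 9.11 − 7.622 = 1.488 mg/L.
t_c = (1/0.4160) ln[(0.608/0.192)(1 − 1.488×0.4160/(0.192×7.382))] = 2.404 × ln(1.783) = 1.391 d.
D_c = (0.192/0.608) × 7.382 × e^(−0.192×1.391) = 0.3158 × 7.382 × 0.7657 = 1.785 mg/L.
Minimum DO = 9.11 − 1.785 = 7.325 mg/L.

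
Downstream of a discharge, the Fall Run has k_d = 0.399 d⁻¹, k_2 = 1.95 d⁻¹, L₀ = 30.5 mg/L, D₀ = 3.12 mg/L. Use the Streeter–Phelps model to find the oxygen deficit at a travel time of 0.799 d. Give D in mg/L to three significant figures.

k_d L₀/(k_2−k_d) = 0.399×30.5/(1.95−0.399) = 12.17/1.551 = 7.846 mg/L.
e^(−k_d t) = e^(−0.399×0.7990) = 0.7270; e^(−k_2 t) = e^(−1.95×0.7990) = 0.2105.
D = 7.846 × (0.7270 − 0.2105) + 3.12 × 0.2105 = 4.052 + 0.6569 = 4.709 mg/L.

D ≈ 4.71 mg/L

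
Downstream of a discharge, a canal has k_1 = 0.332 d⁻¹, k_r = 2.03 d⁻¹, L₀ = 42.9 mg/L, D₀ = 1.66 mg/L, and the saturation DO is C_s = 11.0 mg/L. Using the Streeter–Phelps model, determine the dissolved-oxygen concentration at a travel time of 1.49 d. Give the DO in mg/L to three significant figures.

DO ≈ 6.21 mg/L

k_1 L₀/(k_r−k_1) = 0.332×42.9/(2.03−0.332) = 14.24/1.698 = 8.388 mg/L.
e^(−k_1 t) = e^(−0.332×1.490) = 0.6098; e^(−k_r t) = e^(−2.03×1.490) = 0.04857.
D = 8.388 × (0.6098 − 0.04857) + 1.66 × 0.04857 = 4.707 + 0.08063 = 4.788 mg/L.
DO = C_s − D = 11.0 − 4.788 = 6.212 mg/L.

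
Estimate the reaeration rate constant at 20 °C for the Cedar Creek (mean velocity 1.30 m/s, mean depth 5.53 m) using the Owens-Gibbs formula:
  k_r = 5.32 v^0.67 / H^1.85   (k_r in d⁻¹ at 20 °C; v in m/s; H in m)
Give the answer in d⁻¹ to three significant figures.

k_r ≈ 0.268 d⁻¹

k_r = 5.32 × 1.30^0.67 / 5.53^1.85 = 5.32 × 1.192 / 23.66 = 0.2680 d⁻¹.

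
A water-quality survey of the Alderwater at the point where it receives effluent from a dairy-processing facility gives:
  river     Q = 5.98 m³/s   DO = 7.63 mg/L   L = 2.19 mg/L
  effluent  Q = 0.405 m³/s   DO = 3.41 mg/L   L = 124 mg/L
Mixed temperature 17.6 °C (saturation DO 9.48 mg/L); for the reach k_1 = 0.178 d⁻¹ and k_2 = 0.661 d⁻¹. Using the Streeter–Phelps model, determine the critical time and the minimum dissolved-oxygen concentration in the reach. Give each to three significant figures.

t_c ≈ 0.923 d; minimum DO ≈ 7.21 mg/L

Mixed DO = (5.98×7.63 + 0.405×3.41)/(5.98+0.405) = 47.01/6.385 = 7.362 mg/L.
Mixed L₀ = (5.98×2.19 + 0.405×124)/(6.385) = 63.32/6.385 = 9.916 mg/L.
Initial deficit D₀ = C_s − DO₀ = 9.48 − 7.362 = 2.118 mg/L.
t_c = (1/0.4830) ln[(0.661/0.178)(1 − 2.118×0.4830/(0.178×9.916))] = 2.070 × ln(1.562) = 0.9228 d.
D_c = (0.178/0.661) × 9.916 × e^(−0.178×0.9228) = 0.2693 × 9.916 × 0.8485 = 2.266 mg/L.
Minimum DO = 9.48 − 2.266 = 7.214 mg/L.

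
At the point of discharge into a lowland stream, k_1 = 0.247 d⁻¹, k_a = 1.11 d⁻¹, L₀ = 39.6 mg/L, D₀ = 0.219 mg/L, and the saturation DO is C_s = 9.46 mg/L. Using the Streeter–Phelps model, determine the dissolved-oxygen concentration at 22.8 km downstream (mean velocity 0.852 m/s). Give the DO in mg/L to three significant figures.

DO ≈ 6.84 mg/L

Travel time t = x/v = 22.8 km / (0.852 m/s) = 22800 m / 0.852 m/s = 26760 s = 0.3097 d.
k_1 L₀/(k_a−k_1) = 0.247×39.6/(1.11−0.247) = 9.781/0.8630 = 11.33 mg/L.
e^(−k_1 t) = e^(−0.247×0.3097) = 0.9264; e^(−k_a t) = e^(−1.11×0.3097) = 0.7091.
D = 11.33 × (0.9264 − 0.7091) + 0.219 × 0.7091 = 2.463 + 0.1553 = 2.618 mg/L.
DO = C_s − D = 9.46 − 2.618 = 6.842 mg/L.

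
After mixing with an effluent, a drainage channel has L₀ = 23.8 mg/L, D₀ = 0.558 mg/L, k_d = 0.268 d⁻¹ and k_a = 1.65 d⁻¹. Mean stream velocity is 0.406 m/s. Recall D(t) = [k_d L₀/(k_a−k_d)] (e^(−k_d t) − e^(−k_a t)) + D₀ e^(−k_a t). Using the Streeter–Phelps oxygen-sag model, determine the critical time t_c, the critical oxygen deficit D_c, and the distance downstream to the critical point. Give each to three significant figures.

t_c ≈ 1.22 d; D_c ≈ 2.79 mg/L; x_c ≈ 42.9 km

At the critical point dD/dt = 0, so k_d L₀ e^(−k_d t) = k_a D. Substituting D(t) from the Streeter–Phelps equation and solving for t gives
t_c = ln[(k_a/k_d)(1 − D₀(k_a−k_d)/(k_d L₀))] / (k_a−k_d).
Here k_a−k_d = 1.382 d⁻¹ and 1 − D₀(k_a−k_d)/(k_d L₀) = 1 − 0.558×1.382/(0.268×23.8) = 0.8791, so
t_c = ln(6.157 × 0.8791) / 1.382 = 1.689 / 1.382 = 1.222 d.
D_c = (k_d/k_a) L₀ e^(−k_d t_c) = (0.268/1.65) × 23.8 × e^(−0.268×1.222) = 0.1624 × 23.8 × 0.7207 = 2.786 mg/L.
x_c = v t_c = 0.406 m/s × 1.222 d × 86400 s/d = 42860 m ≈ 42.9 km.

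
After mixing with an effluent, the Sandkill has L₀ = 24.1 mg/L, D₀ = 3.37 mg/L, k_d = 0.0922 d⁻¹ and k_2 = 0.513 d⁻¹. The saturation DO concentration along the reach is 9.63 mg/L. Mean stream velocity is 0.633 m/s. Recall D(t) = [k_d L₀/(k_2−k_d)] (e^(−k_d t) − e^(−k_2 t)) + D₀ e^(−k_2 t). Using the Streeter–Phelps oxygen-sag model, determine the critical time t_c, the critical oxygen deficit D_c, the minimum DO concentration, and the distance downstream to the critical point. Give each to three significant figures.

With k_2/k_d = 5.564 and 1 − D₀(k_2−k_d)/(k_d L₀) = 0.3618,
t_c = ln(5.564 × 0.3618) / (0.513 − 0.0922) = ln(2.013) / 0.4208 = 0.6996/0.4208 = 1.663 d.
D_c = (k_d/k_2) L₀ e^(−k_d t_c) = (0.0922/0.513) × 24.1 × e^(−0.0922×1.663) = 0.1797 × 24.1 × 0.8579 = 3.716 mg/L.
Minimum DO = C_s − D_c = 9.63 − 3.716 = 5.914 mg/L.
x_c = v t_c = 0.633 m/s × 1.663 d × 86400 s/d = 90930 m ≈ 90.9 km.

t_c ≈ 1.66 d; D_c ≈ 3.72 mg/L; min DO ≈ 5.91 mg/L; x_c ≈ 90.9 km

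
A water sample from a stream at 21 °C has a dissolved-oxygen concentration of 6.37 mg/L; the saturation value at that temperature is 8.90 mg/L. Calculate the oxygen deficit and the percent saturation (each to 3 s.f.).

D = C_s − C = 8.90 − 6.37 = 2.53 mg/L.
% saturation = 6.37/8.90 × 100 = 71.6 %.

D ≈ 2.53 mg/L; 71.6 % saturation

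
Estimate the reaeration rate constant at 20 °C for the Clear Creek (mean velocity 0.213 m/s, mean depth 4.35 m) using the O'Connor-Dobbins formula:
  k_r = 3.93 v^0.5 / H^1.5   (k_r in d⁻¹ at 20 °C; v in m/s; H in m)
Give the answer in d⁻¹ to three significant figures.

k_r ≈ 0.200 d⁻¹

k_r = 3.93 × 0.213^0.5 / 4.35^1.5 = 3.93 × 0.4615 / 9.073 = 0.1999 d⁻¹.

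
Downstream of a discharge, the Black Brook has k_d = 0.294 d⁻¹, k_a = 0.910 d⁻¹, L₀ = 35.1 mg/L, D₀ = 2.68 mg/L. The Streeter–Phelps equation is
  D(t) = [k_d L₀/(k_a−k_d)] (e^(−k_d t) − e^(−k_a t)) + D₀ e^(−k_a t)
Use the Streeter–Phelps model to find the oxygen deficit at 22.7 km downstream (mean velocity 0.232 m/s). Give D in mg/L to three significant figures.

D ≈ 6.99 mg/L

Travel time t = x/v = 22.7 km / (0.232 m/s) = 22700 m / 0.232 m/s = 97840 s = 1.132 d.
k_d L₀/(k_a−k_d) = 0.294×35.1/(0.910−0.294) = 10.32/0.6160 = 16.75 mg/L.
e^(−k_d t) = e^(−0.294×1.132) = 0.7168; e^(−k_a t) = e^(−0.910×1.132) = 0.3568.
D = 16.75 × (0.7168 − 0.3568) + 2.68 × 0.3568 = 6.031 + 0.9563 = 6.987 mg/L.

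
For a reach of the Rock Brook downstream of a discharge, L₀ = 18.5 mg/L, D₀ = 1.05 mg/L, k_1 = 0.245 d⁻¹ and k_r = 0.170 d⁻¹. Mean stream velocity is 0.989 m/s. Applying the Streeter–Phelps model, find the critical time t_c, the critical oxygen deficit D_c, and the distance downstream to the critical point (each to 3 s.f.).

t_c = [1/(k_r−k_1)] ln[(k_r/k_1)(1 − D₀(k_r−k_1)/(k_1 L₀))]
= [1/(0.170−0.245)] ln[(0.170/0.245)(1 − 1.05×-0.07500/(0.245×18.5))]
= (1/-0.07500) ln[0.6939 × 1.017] = -13.33 × ln(0.7059) = -13.33 × -0.3482 = 4.643 d.
L(t_c) = L₀ e^(−k_1 t_c) = 18.5 × 0.3206 = 5.931 mg/L, and at the critical point k_r D_c = k_1 L, so D_c = (0.245/0.170) × 5.931 = 8.548 mg/L.
x_c = v t_c = 0.989 m/s × 4.643 d × 86400 s/d = 396800 m ≈ 397 km.

t_c ≈ 4.64 d; D_c ≈ 8.55 mg/L; x_c ≈ 397 km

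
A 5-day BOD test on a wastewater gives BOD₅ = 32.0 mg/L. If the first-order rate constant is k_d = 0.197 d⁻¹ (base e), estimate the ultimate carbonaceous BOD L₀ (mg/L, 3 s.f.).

L₀ ≈ 51.1 mg/L

BOD₅ = L₀(1 − e^(−5k_d)) ⇒ L₀ = BOD₅ / (1 − e^(−5×0.197))
= 32.0 / (1 − 0.3734) = 32.0 / 0.6266 = 51.07 mg/L.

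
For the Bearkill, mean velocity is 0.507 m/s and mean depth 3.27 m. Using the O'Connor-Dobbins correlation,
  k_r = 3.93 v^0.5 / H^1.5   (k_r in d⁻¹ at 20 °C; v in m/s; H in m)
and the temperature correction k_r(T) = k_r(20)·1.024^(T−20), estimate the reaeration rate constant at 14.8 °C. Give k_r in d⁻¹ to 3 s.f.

k_r(20) = 3.93 × 0.507^0.5 / 3.27^1.5 = 3.93 × 0.7120 / 5.913 = 0.4732 d⁻¹.
k_r(14.8) = 0.4732 × 1.024^(14.8−20) = 0.4732 × 0.8840 = 0.4183 d⁻¹.

k_r ≈ 0.418 d⁻¹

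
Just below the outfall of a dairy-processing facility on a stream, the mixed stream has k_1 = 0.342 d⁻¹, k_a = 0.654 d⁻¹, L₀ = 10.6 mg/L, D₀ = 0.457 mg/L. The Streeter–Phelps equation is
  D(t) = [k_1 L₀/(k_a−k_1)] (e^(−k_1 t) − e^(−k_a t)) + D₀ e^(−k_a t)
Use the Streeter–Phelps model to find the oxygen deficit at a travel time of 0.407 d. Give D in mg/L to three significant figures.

D ≈ 1.56 mg/L

k_1 L₀/(k_a−k_1) = 0.342×10.6/(0.654−0.342) = 3.625/0.3120 = 11.62 mg/L.
e^(−k_1 t) = e^(−0.342×0.4070) = 0.8701; e^(−k_a t) = e^(−0.654×0.4070) = 0.7663.
D = 11.62 × (0.8701 − 0.7663) + 0.457 × 0.7663 = 1.206 + 0.3502 = 1.556 mg/L.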